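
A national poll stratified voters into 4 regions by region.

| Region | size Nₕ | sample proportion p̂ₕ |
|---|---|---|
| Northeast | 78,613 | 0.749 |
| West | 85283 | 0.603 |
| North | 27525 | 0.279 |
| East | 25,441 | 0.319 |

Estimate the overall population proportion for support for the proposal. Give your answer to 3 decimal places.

0.581

N = 78613 + 85283 + 27525 + 25441 = 216862.
Overall proportion = Σ (Nₕ/N)·p̂ₕ.
Σ Nₕp̂ₕ = 58881.137 + 51425.649 + 7679.475 + 8115.679 = 126101.94.
126101.94 / 216862 = 0.58148... → 0.581.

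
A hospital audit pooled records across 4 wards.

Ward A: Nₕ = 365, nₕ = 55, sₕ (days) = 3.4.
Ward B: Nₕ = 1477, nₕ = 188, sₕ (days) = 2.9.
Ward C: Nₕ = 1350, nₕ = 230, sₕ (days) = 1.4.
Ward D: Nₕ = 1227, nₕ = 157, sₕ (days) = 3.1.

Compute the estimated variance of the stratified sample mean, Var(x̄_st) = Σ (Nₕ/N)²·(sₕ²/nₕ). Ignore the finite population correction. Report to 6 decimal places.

N = 4419. Term for each stratum: Wₕ²sₕ²/nₕ.
Var(x̄_st) = 0.001433946 + 0.004997481 + 0.000795331 + 0.004719162 = 0.011945919 → 0.011946.

0.011946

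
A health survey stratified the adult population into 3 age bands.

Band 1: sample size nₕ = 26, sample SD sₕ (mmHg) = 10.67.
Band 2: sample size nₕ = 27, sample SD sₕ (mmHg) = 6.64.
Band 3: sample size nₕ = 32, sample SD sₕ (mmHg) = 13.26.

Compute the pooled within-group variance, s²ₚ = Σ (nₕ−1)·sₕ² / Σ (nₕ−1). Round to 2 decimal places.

115.16

1: (26−1)·10.67² = 25·113.8489 = 2846.2225
2: (27−1)·6.64² = 26·44.0896 = 1146.3296
3: (32−1)·13.26² = 31·175.8276 = 5450.6556
Numerator = 9443.2077; denominator = Σ(nₕ−1) = 82.
s²ₚ = 9443.2077/82 = 115.1611... → 115.16.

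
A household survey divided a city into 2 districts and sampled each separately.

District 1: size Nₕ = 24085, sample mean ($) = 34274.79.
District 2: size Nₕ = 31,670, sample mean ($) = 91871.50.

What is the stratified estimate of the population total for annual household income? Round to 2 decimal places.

3735078722.15

1: 24085·34274.79 = 825508317.15
2: 31670·91871.50 = 2909570405
τ̂ = Σ Nₕx̄ₕ = 3735078722.15.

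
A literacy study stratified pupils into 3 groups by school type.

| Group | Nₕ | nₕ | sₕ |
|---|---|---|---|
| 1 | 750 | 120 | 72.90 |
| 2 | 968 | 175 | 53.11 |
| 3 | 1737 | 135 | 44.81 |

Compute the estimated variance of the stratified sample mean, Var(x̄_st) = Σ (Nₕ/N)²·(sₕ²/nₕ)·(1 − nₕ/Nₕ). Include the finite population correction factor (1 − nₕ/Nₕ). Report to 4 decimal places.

N = 3455. Term for each stratum: Wₕ²sₕ²/nₕ·(1−nₕ/Nₕ).
Var(x̄_st) = 1.7529903 + 1.0364945 + 3.4672276 = 6.2567124 → 6.2567.

6.2567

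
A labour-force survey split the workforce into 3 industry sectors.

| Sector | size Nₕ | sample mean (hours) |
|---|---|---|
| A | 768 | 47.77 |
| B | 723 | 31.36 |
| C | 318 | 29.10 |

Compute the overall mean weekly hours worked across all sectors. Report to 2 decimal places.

37.93

N = 768 + 723 + 318 = 1809.
Overall mean = Σ (Nₕ/N)·x̄ₕ — weight by population share, not a simple average.
Σ Nₕx̄ₕ = 768·47.77 + 723·31.36 + 318·29.10 = 36687.36 + 22673.28 + 9253.8 = 68614.44.
Divide by N: 68614.44 / 1809 = 37.9295... → 37.93.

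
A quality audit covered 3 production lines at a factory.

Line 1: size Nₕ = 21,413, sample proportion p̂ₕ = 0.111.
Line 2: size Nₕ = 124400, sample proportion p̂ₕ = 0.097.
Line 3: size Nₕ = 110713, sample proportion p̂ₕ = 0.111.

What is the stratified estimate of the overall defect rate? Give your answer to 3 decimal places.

Wₕ = Nₕ/N with N = 256526: 0.0835, 0.4849, 0.4316.
p̂_st = 0.0835·0.111 + 0.4849·0.097 + 0.4316·0.111 ≈ 0.10421... → 0.104.

0.104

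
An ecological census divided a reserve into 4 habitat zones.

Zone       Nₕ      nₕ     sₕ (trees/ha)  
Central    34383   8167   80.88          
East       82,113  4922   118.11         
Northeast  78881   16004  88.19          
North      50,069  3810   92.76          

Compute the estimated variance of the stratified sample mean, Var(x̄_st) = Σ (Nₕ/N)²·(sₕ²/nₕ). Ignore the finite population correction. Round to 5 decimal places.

N = 245446; Wₕ = Nₕ/N.
zone Central: (34383/245446)²·80.88²/8167 = 0.01571793
zone East: (82113/245446)²·118.11²/4922 = 0.31720765
zone Northeast: (78881/245446)²·88.19²/16004 = 0.05019299
zone North: (50069/245446)²·92.76²/3810 = 0.09397718
Sum = 0.47709575 → 0.47710.

0.47710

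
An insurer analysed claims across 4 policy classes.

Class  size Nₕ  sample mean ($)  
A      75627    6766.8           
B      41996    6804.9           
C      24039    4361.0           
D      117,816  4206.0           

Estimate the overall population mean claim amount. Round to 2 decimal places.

N = 259478; weights Wₕ = Nₕ/N = (0.2915, 0.1618, 0.0926, 0.4541).
x̄_st = Σ Wₕ·x̄ₕ = 0.2915·6766.8 + 0.1618·6804.9 + 0.0926·4361.0 + 0.4541·4206.0 ≈ 5387.3528...
→ 5387.35.

5387.35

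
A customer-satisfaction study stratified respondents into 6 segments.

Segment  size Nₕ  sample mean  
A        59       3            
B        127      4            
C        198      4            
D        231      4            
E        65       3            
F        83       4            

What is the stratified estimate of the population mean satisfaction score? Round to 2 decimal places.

N = 763; weights Wₕ = Nₕ/N = (0.0773, 0.1664, 0.2595, 0.3028, 0.0852, 0.1088).
x̄_st = Σ Wₕ·x̄ₕ = 0.0773·3 + 0.1664·4 + 0.2595·4 + 0.3028·4 + 0.0852·3 + 0.1088·4 ≈ 3.8375...
→ 3.84.

3.84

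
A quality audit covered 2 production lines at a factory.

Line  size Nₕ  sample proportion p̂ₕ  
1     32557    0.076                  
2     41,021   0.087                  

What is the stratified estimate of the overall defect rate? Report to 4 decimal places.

N = 32557 + 41021 = 73578.
Overall proportion = Σ (Nₕ/N)·p̂ₕ.
Σ Nₕp̂ₕ = 2474.332 + 3568.827 = 6043.159.
6043.159 / 73578 = 0.082133... → 0.0821.

0.0821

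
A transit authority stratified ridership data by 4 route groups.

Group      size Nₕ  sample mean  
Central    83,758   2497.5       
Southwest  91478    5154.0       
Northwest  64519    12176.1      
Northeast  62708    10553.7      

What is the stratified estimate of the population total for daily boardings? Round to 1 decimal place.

Central: 83758·2497.5 = 209185605
Southwest: 91478·5154.0 = 471477612
Northwest: 64519·12176.1 = 785589795.9
Northeast: 62708·10553.7 = 661801419.6
τ̂ = Σ Nₕx̄ₕ = 2128054432.5.

2128054432.5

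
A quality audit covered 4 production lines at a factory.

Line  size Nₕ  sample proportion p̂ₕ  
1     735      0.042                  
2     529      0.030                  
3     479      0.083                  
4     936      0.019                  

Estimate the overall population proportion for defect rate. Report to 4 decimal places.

0.0389

N = 735 + 529 + 479 + 936 = 2679.
Overall proportion = Σ (Nₕ/N)·p̂ₕ.
Σ Nₕp̂ₕ = 30.87 + 15.87 + 39.757 + 17.784 = 104.281.
104.281 / 2679 = 0.038925... → 0.0389.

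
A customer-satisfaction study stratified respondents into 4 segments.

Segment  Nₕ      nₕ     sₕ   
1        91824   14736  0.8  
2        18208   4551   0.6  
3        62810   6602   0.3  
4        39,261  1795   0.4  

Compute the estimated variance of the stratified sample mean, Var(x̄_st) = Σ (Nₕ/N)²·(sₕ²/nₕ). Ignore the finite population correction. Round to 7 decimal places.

0.0000130

N = 212103. Term for each stratum: Wₕ²sₕ²/nₕ.
Var(x̄_st) = 0.0000081399 + 0.0000005829 + 0.0000011954 + 0.0000030541 = 0.0000129724 → 0.0000130.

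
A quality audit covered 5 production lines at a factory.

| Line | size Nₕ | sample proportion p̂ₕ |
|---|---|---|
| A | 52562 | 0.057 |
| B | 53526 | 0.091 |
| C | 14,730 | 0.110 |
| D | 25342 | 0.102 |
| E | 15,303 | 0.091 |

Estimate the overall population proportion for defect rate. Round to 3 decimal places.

0.083

N = 52562 + 53526 + 14730 + 25342 + 15303 = 161463.
Overall proportion = Σ (Nₕ/N)·p̂ₕ.
Σ Nₕp̂ₕ = 2996.034 + 4870.866 + 1620.3 + 2584.884 + 1392.573 = 13464.657.
13464.657 / 161463 = 0.08339... → 0.083.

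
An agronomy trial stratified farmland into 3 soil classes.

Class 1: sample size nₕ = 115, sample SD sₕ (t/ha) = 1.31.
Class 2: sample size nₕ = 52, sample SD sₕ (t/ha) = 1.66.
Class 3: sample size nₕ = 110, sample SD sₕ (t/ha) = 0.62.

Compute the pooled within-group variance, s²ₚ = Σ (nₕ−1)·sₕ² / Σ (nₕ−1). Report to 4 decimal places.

1.3798

1: (115−1)·1.31² = 114·1.7161 = 195.6354
2: (52−1)·1.66² = 51·2.7556 = 140.5356
3: (110−1)·0.62² = 109·0.3844 = 41.8996
Numerator = 378.0706; denominator = Σ(nₕ−1) = 274.
s²ₚ = 378.0706/274 = 1.379820... → 1.3798.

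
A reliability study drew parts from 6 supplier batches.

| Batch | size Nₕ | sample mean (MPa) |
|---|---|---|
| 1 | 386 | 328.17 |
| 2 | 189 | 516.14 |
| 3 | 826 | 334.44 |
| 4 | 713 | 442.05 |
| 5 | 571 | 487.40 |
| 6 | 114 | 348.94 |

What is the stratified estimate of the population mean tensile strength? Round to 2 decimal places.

405.05

N = 2799; weights Wₕ = Nₕ/N = (0.1379, 0.0675, 0.2951, 0.2547, 0.2040, 0.0407).
x̄_st = Σ Wₕ·x̄ₕ = 0.1379·328.17 + 0.0675·516.14 + 0.2951·334.44 + 0.2547·442.05 + 0.2040·487.40 + 0.0407·348.94 ≈ 405.0510...
→ 405.05.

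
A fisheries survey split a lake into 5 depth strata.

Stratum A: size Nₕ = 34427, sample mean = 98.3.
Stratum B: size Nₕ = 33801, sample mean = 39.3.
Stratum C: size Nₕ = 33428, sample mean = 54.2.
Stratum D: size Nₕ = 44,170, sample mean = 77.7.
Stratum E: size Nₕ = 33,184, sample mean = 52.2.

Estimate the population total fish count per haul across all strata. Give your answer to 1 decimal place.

11688564.8

A: 34427·98.3 = 3384174.1
B: 33801·39.3 = 1328379.3
C: 33428·54.2 = 1811797.6
D: 44170·77.7 = 3432009
E: 33184·52.2 = 1732204.8
τ̂ = Σ Nₕx̄ₕ = 11688564.8.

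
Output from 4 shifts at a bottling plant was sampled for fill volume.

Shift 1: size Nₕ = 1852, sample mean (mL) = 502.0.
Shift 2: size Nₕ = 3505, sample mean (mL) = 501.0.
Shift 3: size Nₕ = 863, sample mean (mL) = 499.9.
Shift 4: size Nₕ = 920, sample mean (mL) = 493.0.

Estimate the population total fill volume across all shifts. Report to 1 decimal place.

3570682.7

Estimate total by summing Nₕ·x̄ₕ over strata.
1852·502.0 + 3505·501.0 + 863·499.9 + 920·493.0 = 929704 + 1756005 + 431413.7 + 453560 = 3570682.7.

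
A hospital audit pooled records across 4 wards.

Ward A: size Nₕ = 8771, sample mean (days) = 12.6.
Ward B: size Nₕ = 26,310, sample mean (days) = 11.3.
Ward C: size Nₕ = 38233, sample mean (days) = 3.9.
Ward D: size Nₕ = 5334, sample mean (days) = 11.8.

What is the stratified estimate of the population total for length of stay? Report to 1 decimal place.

A: 8771·12.6 = 110514.6
B: 26310·11.3 = 297303
C: 38233·3.9 = 149108.7
D: 5334·11.8 = 62941.2
τ̂ = Σ Nₕx̄ₕ = 619867.5.

619867.5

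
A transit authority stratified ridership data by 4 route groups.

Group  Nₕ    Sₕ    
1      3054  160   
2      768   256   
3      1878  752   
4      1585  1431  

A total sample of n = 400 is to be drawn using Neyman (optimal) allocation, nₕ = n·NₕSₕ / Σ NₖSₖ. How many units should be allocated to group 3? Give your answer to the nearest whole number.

Σ NₕSₕ = 3054·160 + 768·256 + 1878·752 + 1585·1431 = 4365639.
Share for 3: 1412256/4365639 = 0.32349.
n_3 = 400 × 0.32349 = 129.397... → 129.

129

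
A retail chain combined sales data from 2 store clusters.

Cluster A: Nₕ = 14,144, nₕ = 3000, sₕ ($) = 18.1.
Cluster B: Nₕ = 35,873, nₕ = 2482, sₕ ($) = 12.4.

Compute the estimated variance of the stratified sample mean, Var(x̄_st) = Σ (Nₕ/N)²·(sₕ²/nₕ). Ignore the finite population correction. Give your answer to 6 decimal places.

0.040600

N = 50017; Wₕ = Nₕ/N.
cluster A: (14144/50017)²·18.1²/3000 = 0.008732631
cluster B: (35873/50017)²·12.4²/2482 = 0.031867039
Sum = 0.040599670 → 0.040600.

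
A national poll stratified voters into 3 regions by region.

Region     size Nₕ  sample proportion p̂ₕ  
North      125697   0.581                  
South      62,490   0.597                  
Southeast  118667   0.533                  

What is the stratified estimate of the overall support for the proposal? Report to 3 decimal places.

0.566

N = 125697 + 62490 + 118667 = 306854.
Overall proportion = Σ (Nₕ/N)·p̂ₕ.
Σ Nₕp̂ₕ = 73029.957 + 37306.53 + 63249.511 = 173585.998.
173585.998 / 306854 = 0.56570... → 0.566.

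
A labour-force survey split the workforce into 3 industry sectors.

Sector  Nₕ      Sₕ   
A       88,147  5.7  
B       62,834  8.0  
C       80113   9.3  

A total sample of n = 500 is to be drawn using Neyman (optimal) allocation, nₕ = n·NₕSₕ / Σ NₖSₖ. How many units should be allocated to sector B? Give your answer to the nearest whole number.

144

A: NₕSₕ = 88147·5.7 = 502437.9
B: NₕSₕ = 62834·8.0 = 502672
C: NₕSₕ = 80113·9.3 = 745050.9
Σ NₕSₕ = 1750160.8.
n_B = 500·502672/1750160.8 = 143.607... → 144.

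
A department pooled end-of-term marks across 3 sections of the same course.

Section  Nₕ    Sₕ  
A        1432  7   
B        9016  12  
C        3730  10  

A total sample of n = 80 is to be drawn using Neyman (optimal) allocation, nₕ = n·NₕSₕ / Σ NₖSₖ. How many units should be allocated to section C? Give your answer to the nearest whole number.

19

A: NₕSₕ = 1432·7 = 10024
B: NₕSₕ = 9016·12 = 108192
C: NₕSₕ = 3730·10 = 37300
Σ NₕSₕ = 155516.
n_C = 80·37300/155516 = 19.188... → 19.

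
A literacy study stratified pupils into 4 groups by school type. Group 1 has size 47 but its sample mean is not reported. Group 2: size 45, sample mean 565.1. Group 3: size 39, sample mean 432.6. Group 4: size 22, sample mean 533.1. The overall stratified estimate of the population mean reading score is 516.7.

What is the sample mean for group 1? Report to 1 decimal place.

Σ Nₕx̄ₕ = N·μ, so 47·x̄_1 = 153·516.7 − (45·565.1 + 39·432.6 + 22·533.1).
= 79055.1 − 54029.1 = 25026.
x̄_1 = 25026 / 47 = 532.468... → 532.5.

532.5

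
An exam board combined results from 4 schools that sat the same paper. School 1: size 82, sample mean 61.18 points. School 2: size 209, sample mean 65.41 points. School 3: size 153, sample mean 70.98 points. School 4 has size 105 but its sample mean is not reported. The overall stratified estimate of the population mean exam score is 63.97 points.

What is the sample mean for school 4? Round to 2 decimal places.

N = 82 + 209 + 153 + 105 = 549.
Overall total = μ·N = 63.97·549 = 35119.53.
Subtract the known strata: 82·61.18 + 209·65.41 + 153·70.98 = 29547.39.
Remaining total for school 4: 35119.53 − 29547.39 = 5572.14.
Divide by its size: 5572.14 / 105 = 53.068 → 53.07.

53.07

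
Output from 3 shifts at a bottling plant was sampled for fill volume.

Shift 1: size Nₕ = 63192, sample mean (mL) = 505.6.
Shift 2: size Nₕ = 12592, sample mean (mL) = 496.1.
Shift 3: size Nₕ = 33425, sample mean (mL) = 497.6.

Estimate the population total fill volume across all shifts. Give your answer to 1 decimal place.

54829046.4

Estimate total by summing Nₕ·x̄ₕ over strata.
63192·505.6 + 12592·496.1 + 33425·497.6 = 31949875.2 + 6246891.2 + 16632280 = 54829046.4.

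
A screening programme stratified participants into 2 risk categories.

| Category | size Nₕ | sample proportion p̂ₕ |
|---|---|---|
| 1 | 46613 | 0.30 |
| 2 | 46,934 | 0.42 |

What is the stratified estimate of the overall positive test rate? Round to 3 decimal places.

Wₕ = Nₕ/N with N = 93547: 0.4983, 0.5017.
p̂_st = 0.4983·0.30 + 0.5017·0.42 ≈ 0.36021... → 0.360.

0.360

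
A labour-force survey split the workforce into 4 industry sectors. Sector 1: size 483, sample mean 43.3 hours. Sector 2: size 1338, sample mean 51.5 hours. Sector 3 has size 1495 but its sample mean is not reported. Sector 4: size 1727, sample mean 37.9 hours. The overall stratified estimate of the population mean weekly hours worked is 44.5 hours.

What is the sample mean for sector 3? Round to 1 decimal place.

46.2

Σ Nₕx̄ₕ = N·μ, so 1495·x̄_3 = 5043·44.5 − (483·43.3 + 1338·51.5 + 1727·37.9).
= 224413.5 − 155274.2 = 69139.3.
x̄_3 = 69139.3 / 1495 = 46.247... → 46.2.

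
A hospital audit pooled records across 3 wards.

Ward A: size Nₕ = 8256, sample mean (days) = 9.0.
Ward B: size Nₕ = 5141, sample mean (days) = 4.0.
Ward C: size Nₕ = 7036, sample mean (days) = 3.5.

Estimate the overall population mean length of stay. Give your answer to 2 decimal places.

N = 20433; weights Wₕ = Nₕ/N = (0.4041, 0.2516, 0.3443).
x̄_st = Σ Wₕ·x̄ₕ = 0.4041·9.0 + 0.2516·4.0 + 0.3443·3.5 ≈ 5.8481...
→ 5.85.

5.85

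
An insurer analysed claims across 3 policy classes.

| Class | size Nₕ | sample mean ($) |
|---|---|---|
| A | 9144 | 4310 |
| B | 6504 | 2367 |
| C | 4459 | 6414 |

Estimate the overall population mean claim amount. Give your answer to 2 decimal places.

N = 9144 + 6504 + 4459 = 20107.
The stratified mean weights each stratum mean by its population share Nₕ/N.
Σ Nₕx̄ₕ = 9144·4310 + 6504·2367 + 4459·6414 = 39410640 + 15394968 + 28600026 = 83405634.
Divide by N: 83405634 / 20107 = 4148.0894... → 4148.09.

4148.09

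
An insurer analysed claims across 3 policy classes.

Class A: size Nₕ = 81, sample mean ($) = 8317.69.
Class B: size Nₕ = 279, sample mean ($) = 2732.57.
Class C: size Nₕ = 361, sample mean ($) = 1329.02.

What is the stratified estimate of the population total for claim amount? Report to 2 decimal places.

A: 81·8317.69 = 673732.89
B: 279·2732.57 = 762387.03
C: 361·1329.02 = 479776.22
τ̂ = Σ Nₕx̄ₕ = 1915896.14.

1915896.14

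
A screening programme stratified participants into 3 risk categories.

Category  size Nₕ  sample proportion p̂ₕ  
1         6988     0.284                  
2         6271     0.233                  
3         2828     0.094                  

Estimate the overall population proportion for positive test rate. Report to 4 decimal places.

0.2307

Wₕ = Nₕ/N with N = 16087: 0.4344, 0.3898, 0.1758.
p̂_st = 0.4344·0.284 + 0.3898·0.233 + 0.1758·0.094 ≈ 0.230718... → 0.2307.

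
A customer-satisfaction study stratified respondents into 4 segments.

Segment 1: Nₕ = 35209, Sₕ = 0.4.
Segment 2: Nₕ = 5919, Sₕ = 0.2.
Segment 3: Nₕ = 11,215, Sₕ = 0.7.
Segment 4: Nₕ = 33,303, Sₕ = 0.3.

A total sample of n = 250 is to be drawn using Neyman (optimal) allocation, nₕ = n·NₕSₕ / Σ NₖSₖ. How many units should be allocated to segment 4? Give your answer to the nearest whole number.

Σ NₕSₕ = 35209·0.4 + 5919·0.2 + 11215·0.7 + 33303·0.3 = 33108.8.
Share for 4: 9990.9/33108.8 = 0.30176.
n_4 = 250 × 0.30176 = 75.440... → 75.

75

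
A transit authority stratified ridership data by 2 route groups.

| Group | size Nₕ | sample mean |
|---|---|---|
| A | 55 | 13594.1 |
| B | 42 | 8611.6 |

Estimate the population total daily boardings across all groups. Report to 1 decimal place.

1109362.7

Population total = Σ Nₕ·x̄ₕ (each stratum's size times its mean).
55·13594.1 + 42·8611.6 = 747675.5 + 361687.2 = 1109362.7.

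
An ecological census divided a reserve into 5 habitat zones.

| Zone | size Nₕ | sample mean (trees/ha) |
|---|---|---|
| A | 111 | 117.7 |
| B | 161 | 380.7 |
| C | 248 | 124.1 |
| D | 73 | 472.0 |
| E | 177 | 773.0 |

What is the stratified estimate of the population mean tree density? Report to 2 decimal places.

N = 111 + 161 + 248 + 73 + 177 = 770.
Weight each subgroup mean by Nₕ/N and sum.
Σ Nₕx̄ₕ = 111·117.7 + 161·380.7 + 248·124.1 + 73·472.0 + 177·773.0 = 13064.7 + 61292.7 + 30776.8 + 34456 + 136821 = 276411.2.
Divide by N: 276411.2 / 770 = 358.9756... → 358.98.

358.98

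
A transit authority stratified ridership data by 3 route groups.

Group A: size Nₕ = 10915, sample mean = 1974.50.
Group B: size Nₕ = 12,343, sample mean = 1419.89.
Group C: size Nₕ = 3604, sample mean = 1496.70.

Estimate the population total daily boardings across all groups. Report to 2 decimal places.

44471476.57

Population total = Σ Nₕ·x̄ₕ (each stratum's size times its mean).
10915·1974.50 + 12343·1419.89 + 3604·1496.70 = 21551667.5 + 17525702.27 + 5394106.8 = 44471476.57.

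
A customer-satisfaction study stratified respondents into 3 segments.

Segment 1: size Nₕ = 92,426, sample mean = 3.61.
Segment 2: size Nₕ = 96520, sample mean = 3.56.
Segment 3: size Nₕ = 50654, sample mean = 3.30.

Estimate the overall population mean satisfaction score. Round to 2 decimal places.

3.52

N = 92426 + 96520 + 50654 = 239600.
Weight each subgroup mean by Nₕ/N and sum.
Σ Nₕx̄ₕ = 92426·3.61 + 96520·3.56 + 50654·3.30 = 333657.86 + 343611.2 + 167158.2 = 844427.26.
Divide by N: 844427.26 / 239600 = 3.5243... → 3.52.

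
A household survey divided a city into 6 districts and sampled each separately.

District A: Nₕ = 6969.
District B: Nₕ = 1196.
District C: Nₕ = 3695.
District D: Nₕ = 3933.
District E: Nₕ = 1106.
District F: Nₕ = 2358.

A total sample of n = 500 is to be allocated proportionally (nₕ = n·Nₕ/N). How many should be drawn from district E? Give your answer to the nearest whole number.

29

N = 6969 + 1196 + 3695 + 3933 + 1106 + 2358 = 19257.
n_E = 500·1106/19257 = 28.717... → 29.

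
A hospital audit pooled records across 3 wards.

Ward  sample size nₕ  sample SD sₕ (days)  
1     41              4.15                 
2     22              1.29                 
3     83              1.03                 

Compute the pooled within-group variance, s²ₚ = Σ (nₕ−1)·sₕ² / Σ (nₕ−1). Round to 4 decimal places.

1: (41−1)·4.15² = 40·17.2225 = 688.9
2: (22−1)·1.29² = 21·1.6641 = 34.9461
3: (83−1)·1.03² = 82·1.0609 = 86.9938
Numerator = 810.8399; denominator = Σ(nₕ−1) = 143.
s²ₚ = 810.8399/143 = 5.670209... → 5.6702.

5.6702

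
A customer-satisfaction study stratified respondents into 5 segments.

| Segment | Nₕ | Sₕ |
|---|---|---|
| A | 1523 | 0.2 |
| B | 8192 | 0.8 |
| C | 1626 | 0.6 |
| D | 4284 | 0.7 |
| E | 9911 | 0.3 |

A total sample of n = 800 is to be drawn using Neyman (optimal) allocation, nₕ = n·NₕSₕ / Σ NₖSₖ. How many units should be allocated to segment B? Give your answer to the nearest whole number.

380

A: NₕSₕ = 1523·0.2 = 304.6
B: NₕSₕ = 8192·0.8 = 6553.6
C: NₕSₕ = 1626·0.6 = 975.6
D: NₕSₕ = 4284·0.7 = 2998.8
E: NₕSₕ = 9911·0.3 = 2973.3
Σ NₕSₕ = 13805.9.
n_B = 800·6553.6/13805.9 = 379.756... → 380.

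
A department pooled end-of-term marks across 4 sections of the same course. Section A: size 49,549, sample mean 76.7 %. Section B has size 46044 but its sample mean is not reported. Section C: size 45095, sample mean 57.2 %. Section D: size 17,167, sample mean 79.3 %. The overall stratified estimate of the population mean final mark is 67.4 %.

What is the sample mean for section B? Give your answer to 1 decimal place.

Σ Nₕx̄ₕ = N·μ, so 46044·x̄_B = 157855·67.4 − (49549·76.7 + 45095·57.2 + 17167·79.3).
= 10639427 − 7741185.4 = 2898241.6.
x̄_B = 2898241.6 / 46044 = 62.945... → 62.9.

62.9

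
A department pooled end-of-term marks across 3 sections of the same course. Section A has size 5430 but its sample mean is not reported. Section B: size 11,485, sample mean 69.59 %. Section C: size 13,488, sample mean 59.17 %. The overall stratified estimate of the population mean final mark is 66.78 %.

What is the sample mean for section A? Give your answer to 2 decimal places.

79.74

Σ Nₕx̄ₕ = N·μ, so 5430·x̄_A = 30403·66.78 − (11485·69.59 + 13488·59.17).
= 2030312.34 − 1597326.11 = 432986.23.
x̄_A = 432986.23 / 5430 = 79.7396... → 79.74.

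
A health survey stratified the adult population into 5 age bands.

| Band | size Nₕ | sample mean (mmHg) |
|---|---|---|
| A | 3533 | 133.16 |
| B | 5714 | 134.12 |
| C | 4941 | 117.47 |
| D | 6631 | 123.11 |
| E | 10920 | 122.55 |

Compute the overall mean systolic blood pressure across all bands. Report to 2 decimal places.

125.14

N = 31739; weights Wₕ = Nₕ/N = (0.1113, 0.1800, 0.1557, 0.2089, 0.3441).
x̄_st = Σ Wₕ·x̄ₕ = 0.1113·133.16 + 0.1800·134.12 + 0.1557·117.47 + 0.2089·123.11 + 0.3441·122.55 ≈ 125.1402...
→ 125.14.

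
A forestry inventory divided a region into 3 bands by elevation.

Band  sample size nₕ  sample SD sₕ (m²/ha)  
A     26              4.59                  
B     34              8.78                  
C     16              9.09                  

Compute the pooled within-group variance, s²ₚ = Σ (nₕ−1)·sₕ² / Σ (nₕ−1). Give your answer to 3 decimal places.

A: (26−1)·4.59² = 25·21.0681 = 526.7025
B: (34−1)·8.78² = 33·77.0884 = 2543.9172
C: (16−1)·9.09² = 15·82.6281 = 1239.4215
Numerator = 4310.0412; denominator = Σ(nₕ−1) = 73.
s²ₚ = 4310.0412/73 = 59.04166... → 59.042.

59.042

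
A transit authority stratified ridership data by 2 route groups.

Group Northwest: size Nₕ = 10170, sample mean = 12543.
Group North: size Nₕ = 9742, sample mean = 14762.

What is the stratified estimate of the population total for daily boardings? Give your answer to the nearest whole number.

271373714

Estimate total by summing Nₕ·x̄ₕ over strata.
10170·12543 + 9742·14762 = 127562310 + 143811404 = 271373714.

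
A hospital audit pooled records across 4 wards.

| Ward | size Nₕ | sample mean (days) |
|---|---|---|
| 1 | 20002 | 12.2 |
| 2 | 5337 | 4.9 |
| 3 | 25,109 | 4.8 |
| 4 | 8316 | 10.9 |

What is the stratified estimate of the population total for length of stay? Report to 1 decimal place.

1: 20002·12.2 = 244024.4
2: 5337·4.9 = 26151.3
3: 25109·4.8 = 120523.2
4: 8316·10.9 = 90644.4
τ̂ = Σ Nₕx̄ₕ = 481343.3.

481343.3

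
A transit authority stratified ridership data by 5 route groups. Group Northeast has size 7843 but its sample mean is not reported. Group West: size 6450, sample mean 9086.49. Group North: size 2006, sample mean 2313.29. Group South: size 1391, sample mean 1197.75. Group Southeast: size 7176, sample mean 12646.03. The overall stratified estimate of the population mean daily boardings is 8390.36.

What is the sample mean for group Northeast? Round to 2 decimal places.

6754.10

N = 7843 + 6450 + 2006 + 1391 + 7176 = 24866.
Overall total = μ·N = 8390.36·24866 = 208634691.76.
Subtract the known strata: 6450·9086.49 + 2006·2313.29 + 1391·1197.75 + 7176·12646.03 = 155662301.77.
Remaining total for group Northeast: 208634691.76 − 155662301.77 = 52972389.99.
Divide by its size: 52972389.99 / 7843 = 6754.0979... → 6754.10.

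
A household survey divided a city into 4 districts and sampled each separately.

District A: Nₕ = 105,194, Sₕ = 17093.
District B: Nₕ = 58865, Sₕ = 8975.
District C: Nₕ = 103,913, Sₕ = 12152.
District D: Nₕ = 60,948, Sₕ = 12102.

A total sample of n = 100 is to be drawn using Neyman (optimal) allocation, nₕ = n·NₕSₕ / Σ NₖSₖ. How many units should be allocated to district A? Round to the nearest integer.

Σ NₕSₕ = 105194·17093 + 58865·8975 + 103913·12152 + 60948·12102 = 4326737889.
Share for A: 1798081042/4326737889 = 0.41557.
n_A = 100 × 0.41557 = 41.557... → 42.

42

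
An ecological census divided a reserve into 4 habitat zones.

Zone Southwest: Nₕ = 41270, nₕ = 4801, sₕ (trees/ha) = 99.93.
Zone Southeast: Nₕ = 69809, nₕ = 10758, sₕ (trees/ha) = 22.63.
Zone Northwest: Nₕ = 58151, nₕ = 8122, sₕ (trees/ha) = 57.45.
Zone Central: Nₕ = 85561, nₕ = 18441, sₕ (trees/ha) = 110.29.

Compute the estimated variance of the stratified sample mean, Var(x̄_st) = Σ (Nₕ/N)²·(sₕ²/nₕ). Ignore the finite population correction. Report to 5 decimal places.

N = 254791. Term for each stratum: Wₕ²sₕ²/nₕ.
Var(x̄_st) = 0.05457087 + 0.00357349 + 0.02116719 + 0.07438260 = 0.15369414 → 0.15369.

0.15369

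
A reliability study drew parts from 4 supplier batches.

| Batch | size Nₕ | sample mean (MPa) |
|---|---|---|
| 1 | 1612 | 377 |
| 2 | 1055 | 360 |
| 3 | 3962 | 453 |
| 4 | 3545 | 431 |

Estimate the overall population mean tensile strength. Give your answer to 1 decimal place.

423.6

N = 10174; weights Wₕ = Nₕ/N = (0.1584, 0.1037, 0.3894, 0.3484).
x̄_st = Σ Wₕ·x̄ₕ = 0.1584·377 + 0.1037·360 + 0.3894·453 + 0.3484·431 ≈ 423.649...
→ 423.6.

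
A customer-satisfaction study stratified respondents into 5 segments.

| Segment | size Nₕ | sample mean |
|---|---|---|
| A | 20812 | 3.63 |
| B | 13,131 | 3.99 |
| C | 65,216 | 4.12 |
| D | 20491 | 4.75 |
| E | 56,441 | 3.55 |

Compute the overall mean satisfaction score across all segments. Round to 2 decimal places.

N = 20812 + 13131 + 65216 + 20491 + 56441 = 176091.
Weight each subgroup mean by Nₕ/N and sum.
Σ Nₕx̄ₕ = 20812·3.63 + 13131·3.99 + 65216·4.12 + 20491·4.75 + 56441·3.55 = 75547.56 + 52392.69 + 268689.92 + 97332.25 + 200365.55 = 694327.97.
Divide by N: 694327.97 / 176091 = 3.9430... → 3.94.

3.94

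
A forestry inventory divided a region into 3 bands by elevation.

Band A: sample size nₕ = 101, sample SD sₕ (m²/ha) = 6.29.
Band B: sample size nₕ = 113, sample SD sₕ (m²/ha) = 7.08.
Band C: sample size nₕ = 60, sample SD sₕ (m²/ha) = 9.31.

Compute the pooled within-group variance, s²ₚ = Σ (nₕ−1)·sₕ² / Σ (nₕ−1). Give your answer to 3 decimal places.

Degrees of freedom: 100 + 112 + 59 = 271.
Σ(nₕ−1)sₕ² = 100·39.5641 + 112·50.1264 + 59·86.6761 = 14684.4567.
s²ₚ = 14684.4567 / 271 = 54.18619... → 54.186.

54.186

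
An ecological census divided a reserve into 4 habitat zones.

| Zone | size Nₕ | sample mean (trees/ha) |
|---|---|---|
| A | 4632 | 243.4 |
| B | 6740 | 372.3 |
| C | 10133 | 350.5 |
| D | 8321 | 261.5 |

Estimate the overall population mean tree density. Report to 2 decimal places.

313.96

x̄_st = (Σ Nₕx̄ₕ) / (Σ Nₕ) = (4632·243.4 + 6740·372.3 + 10133·350.5 + 8321·261.5) / 29826
= 9364288.8 / 29826 = 313.9640... → 313.96.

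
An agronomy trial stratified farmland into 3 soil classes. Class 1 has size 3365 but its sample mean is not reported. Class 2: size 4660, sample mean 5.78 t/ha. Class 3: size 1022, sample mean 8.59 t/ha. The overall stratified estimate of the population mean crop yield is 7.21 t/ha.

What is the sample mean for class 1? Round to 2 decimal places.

N = 3365 + 4660 + 1022 = 9047.
Overall total = μ·N = 7.21·9047 = 65228.87.
Subtract the known strata: 4660·5.78 + 1022·8.59 = 35713.78.
Remaining total for class 1: 65228.87 − 35713.78 = 29515.09.
Divide by its size: 29515.09 / 3365 = 8.7712... → 8.77.

8.77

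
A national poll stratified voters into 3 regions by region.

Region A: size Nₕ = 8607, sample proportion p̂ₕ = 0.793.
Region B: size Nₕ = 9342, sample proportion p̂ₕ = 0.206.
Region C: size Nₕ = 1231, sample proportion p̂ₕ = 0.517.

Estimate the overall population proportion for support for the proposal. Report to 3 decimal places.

N = 8607 + 9342 + 1231 = 19180.
Overall proportion = Σ (Nₕ/N)·p̂ₕ.
Σ Nₕp̂ₕ = 6825.351 + 1924.452 + 636.427 = 9386.23.
9386.23 / 19180 = 0.48938... → 0.489.

0.489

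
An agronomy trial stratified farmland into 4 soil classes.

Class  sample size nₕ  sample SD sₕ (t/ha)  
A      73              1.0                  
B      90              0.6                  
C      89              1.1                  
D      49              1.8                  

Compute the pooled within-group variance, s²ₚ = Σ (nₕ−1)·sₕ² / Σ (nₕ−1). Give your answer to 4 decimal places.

Degrees of freedom: 72 + 89 + 88 + 48 = 297.
Σ(nₕ−1)sₕ² = 72·1 + 89·0.36 + 88·1.21 + 48·3.24 = 366.04.
s²ₚ = 366.04 / 297 = 1.232458... → 1.2325.

1.2325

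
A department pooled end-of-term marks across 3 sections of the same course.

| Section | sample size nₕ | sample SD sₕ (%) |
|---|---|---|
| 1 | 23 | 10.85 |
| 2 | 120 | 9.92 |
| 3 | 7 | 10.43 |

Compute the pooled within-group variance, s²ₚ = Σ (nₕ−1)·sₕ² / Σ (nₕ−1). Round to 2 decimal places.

Degrees of freedom: 22 + 119 + 6 = 147.
Σ(nₕ−1)sₕ² = 22·117.7225 + 119·98.4064 + 6·108.7849 = 14952.966.
s²ₚ = 14952.966 / 147 = 101.7209... → 101.72.

101.72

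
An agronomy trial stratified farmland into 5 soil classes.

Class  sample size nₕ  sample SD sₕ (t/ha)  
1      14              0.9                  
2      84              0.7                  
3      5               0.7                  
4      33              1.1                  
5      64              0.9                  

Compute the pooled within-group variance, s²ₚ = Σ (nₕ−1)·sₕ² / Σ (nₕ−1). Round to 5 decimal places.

0.73287

Degrees of freedom: 13 + 83 + 4 + 32 + 63 = 195.
Σ(nₕ−1)sₕ² = 13·0.81 + 83·0.49 + 4·0.49 + 32·1.21 + 63·0.81 = 142.91.
s²ₚ = 142.91 / 195 = 0.7328718... → 0.73287.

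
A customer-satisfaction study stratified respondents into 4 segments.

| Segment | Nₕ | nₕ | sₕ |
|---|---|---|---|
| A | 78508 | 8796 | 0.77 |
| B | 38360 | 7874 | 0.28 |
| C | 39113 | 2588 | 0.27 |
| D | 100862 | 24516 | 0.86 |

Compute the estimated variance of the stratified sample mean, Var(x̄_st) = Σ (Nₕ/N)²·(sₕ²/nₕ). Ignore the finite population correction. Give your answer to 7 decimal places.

N = 256843; Wₕ = Nₕ/N.
segment A: (78508/256843)²·0.77²/8796 = 0.0000062978
segment B: (38360/256843)²·0.28²/7874 = 0.0000002221
segment C: (39113/256843)²·0.27²/2588 = 0.0000006532
segment D: (100862/256843)²·0.86²/24516 = 0.0000046523
Sum = 0.0000118254 → 0.0000118.

0.0000118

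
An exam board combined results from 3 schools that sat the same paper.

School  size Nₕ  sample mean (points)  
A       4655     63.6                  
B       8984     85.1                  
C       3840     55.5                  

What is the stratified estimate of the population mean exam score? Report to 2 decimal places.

72.87

N = 17479; weights Wₕ = Nₕ/N = (0.2663, 0.5140, 0.2197).
x̄_st = Σ Wₕ·x̄ₕ = 0.2663·63.6 + 0.5140·85.1 + 0.2197·55.5 ≈ 72.8712...
→ 72.87.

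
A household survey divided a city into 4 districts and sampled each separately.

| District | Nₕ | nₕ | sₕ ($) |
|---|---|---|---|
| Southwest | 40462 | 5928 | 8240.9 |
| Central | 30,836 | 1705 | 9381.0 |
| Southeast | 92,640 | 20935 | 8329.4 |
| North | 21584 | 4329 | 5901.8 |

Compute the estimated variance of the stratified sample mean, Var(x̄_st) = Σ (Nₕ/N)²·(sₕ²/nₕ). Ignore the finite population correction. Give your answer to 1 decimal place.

2906.1

N = 185522; Wₕ = Nₕ/N.
district Southwest: (40462/185522)²·8240.9²/5928 = 544.9353
district Central: (30836/185522)²·9381.0²/1705 = 1425.9330
district Southeast: (92640/185522)²·8329.4²/20935 = 826.3437
district North: (21584/185522)²·5901.8²/4329 = 108.9067
Sum = 2906.1187 → 2906.1.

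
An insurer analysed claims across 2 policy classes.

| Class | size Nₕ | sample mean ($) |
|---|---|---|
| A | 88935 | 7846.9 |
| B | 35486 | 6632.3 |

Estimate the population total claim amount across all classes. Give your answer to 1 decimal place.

933217849.3

Population total = Σ Nₕ·x̄ₕ (each stratum's size times its mean).
88935·7846.9 + 35486·6632.3 = 697864051.5 + 235353797.8 = 933217849.3.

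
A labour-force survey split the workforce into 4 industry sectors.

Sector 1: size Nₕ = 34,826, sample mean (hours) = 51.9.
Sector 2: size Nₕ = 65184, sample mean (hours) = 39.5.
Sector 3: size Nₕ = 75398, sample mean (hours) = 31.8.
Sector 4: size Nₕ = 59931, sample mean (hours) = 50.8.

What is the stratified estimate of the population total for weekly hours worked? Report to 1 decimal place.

Estimate total by summing Nₕ·x̄ₕ over strata.
34826·51.9 + 65184·39.5 + 75398·31.8 + 59931·50.8 = 1807469.4 + 2574768 + 2397656.4 + 3044494.8 = 9824388.6.

9824388.6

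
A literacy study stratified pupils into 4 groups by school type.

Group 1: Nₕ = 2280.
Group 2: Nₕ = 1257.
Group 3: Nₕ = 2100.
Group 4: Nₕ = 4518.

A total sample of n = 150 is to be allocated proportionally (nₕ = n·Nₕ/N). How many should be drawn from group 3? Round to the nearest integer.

N = 2280 + 1257 + 2100 + 4518 = 10155.
n_3 = 150·2100/10155 = 31.019... → 31.

31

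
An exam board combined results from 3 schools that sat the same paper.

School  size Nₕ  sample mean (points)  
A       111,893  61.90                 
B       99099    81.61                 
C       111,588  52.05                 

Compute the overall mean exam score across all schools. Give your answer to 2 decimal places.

64.55

N = 111893 + 99099 + 111588 = 322580.
The stratified mean weights each stratum mean by its population share Nₕ/N.
Σ Nₕx̄ₕ = 111893·61.90 + 99099·81.61 + 111588·52.05 = 6926176.7 + 8087469.39 + 5808155.4 = 20821801.49.
Divide by N: 20821801.49 / 322580 = 64.5477... → 64.55.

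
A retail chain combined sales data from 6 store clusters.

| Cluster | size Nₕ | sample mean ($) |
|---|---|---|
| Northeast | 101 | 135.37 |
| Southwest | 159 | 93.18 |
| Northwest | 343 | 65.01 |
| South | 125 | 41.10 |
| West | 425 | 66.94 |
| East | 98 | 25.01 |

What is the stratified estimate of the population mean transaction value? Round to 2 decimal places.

69.40

N = 1251; weights Wₕ = Nₕ/N = (0.0807, 0.1271, 0.2742, 0.0999, 0.3397, 0.0783).
x̄_st = Σ Wₕ·x̄ₕ = 0.0807·135.37 + 0.1271·93.18 + 0.2742·65.01 + 0.0999·41.10 + 0.3397·66.94 + 0.0783·25.01 ≈ 69.4040...
→ 69.40.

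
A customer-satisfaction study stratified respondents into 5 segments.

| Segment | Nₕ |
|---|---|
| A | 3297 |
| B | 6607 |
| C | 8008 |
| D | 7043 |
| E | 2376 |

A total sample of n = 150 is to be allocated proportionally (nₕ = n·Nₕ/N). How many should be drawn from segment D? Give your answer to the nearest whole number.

Share of segment D = 7043/27331 = 0.25769.
Allocate 150 × 0.25769 = 38.654... → 39.

39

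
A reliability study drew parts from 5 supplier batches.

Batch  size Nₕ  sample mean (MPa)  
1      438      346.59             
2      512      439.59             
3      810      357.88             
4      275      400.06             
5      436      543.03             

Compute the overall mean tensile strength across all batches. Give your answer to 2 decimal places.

410.17

N = 2471; weights Wₕ = Nₕ/N = (0.1773, 0.2072, 0.3278, 0.1113, 0.1764).
x̄_st = Σ Wₕ·x̄ₕ = 0.1773·346.59 + 0.2072·439.59 + 0.3278·357.88 + 0.1113·400.06 + 0.1764·543.03 ≈ 410.1728...
→ 410.17.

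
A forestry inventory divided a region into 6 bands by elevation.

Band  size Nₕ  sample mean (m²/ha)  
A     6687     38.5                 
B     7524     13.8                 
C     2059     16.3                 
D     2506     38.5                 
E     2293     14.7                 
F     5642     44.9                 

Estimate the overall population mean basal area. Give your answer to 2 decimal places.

N = 6687 + 7524 + 2059 + 2506 + 2293 + 5642 = 26711.
Overall mean = Σ (Nₕ/N)·x̄ₕ — weight by population share, not a simple average.
Σ Nₕx̄ₕ = 6687·38.5 + 7524·13.8 + 2059·16.3 + 2506·38.5 + 2293·14.7 + 5642·44.9 = 257449.5 + 103831.2 + 33561.7 + 96481 + 33707.1 + 253325.8 = 778356.3.
Divide by N: 778356.3 / 26711 = 29.1399... → 29.14.

29.14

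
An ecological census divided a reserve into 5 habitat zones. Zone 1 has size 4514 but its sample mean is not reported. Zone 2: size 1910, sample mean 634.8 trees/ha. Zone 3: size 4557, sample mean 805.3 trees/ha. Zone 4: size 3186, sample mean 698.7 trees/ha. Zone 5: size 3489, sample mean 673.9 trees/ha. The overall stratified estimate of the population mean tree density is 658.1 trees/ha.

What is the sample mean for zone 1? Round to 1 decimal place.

478.5

Σ Nₕx̄ₕ = N·μ, so 4514·x̄_1 = 17656·658.1 − (1910·634.8 + 4557·805.3 + 3186·698.7 + 3489·673.9).
= 11619413.6 − 9459515.4 = 2159898.2.
x̄_1 = 2159898.2 / 4514 = 478.489... → 478.5.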